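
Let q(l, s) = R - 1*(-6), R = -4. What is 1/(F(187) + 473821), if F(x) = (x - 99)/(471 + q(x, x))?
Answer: 43/20374311 ≈ 2.1105e-6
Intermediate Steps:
q(l, s) = 2 (q(l, s) = -4 - 1*(-6) = -4 + 6 = 2)
F(x) = -9/43 + x/473 (F(x) = (x - 99)/(471 + 2) = (-99 + x)/473 = (-99 + x)*(1/473) = -9/43 + x/473)
1/(F(187) + 473821) = 1/((-9/43 + (1/473)*187) + 473821) = 1/((-9/43 + 17/43) + 473821) = 1/(8/43 + 473821) = 1/(20374311/43) = 43/20374311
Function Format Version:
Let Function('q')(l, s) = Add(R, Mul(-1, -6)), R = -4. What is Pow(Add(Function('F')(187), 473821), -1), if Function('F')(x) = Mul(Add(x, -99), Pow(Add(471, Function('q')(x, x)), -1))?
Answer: Rational(43, 20374311) ≈ 2.1105e-6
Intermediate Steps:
Function('q')(l, s) = 2 (Function('q')(l, s) = Add(-4, Mul(-1, -6)) = Add(-4, 6) = 2)
Function('F')(x) = Add(Rational(-9, 43), Mul(Rational(1, 473), x)) (Function('F')(x) = Mul(Add(x, -99), Pow(Add(471, 2), -1)) = Mul(Add(-99, x), Pow(473, -1)) = Mul(Add(-99, x), Rational(1, 473)) = Add(Rational(-9, 43), Mul(Rational(1, 473), x)))
Pow(Add(Function('F')(187), 473821), -1) = Pow(Add(Add(Rational(-9, 43), Mul(Rational(1, 473), 187)), 473821), -1) = Pow(Add(Add(Rational(-9, 43), Rational(17, 43)), 473821), -1) = Pow(Add(Rational(8, 43), 473821), -1) = Pow(Rational(20374311, 43), -1) = Rational(43, 20374311)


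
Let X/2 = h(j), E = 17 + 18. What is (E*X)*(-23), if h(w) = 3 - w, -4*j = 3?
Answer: -12075/2 ≈ -6037.5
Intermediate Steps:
j = -3/4 (j = -1/4*3 = -3/4 ≈ -0.75000)
E = 35
X = 15/2 (X = 2*(3 - 1*(-3/4)) = 2*(3 + 3/4) = 2*(15/4) = 15/2 ≈ 7.5000)
(E*X)*(-23) = (35*(15/2))*(-23) = (525/2)*(-23) = -12075/2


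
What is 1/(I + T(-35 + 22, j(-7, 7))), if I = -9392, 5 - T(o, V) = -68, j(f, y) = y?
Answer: -1/9319 ≈ -0.00010731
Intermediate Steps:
T(o, V) = 73 (T(o, V) = 5 - 1*(-68) = 5 + 68 = 73)
1/(I + T(-35 + 22, j(-7, 7))) = 1/(-9392 + 73) = 1/(-9319) = -1/9319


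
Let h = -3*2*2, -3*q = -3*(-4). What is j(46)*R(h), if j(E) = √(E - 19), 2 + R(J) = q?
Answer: -18*√3 ≈ -31.177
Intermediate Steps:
q = -4 (q = -(-1)*(-4) = -⅓*12 = -4)
h = -12 (h = -6*2 = -12)
R(J) = -6 (R(J) = -2 - 4 = -6)
j(E) = √(-19 + E)
j(46)*R(h) = √(-19 + 46)*(-6) = √27*(-6) = (3*√3)*(-6) = -18*√3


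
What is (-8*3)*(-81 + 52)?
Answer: 696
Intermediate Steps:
(-8*3)*(-81 + 52) = -24*(-29) = 696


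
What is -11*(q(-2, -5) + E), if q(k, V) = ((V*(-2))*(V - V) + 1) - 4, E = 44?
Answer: -451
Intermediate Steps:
q(k, V) = -3 (q(k, V) = (-2*V*0 + 1) - 4 = (0 + 1) - 4 = 1 - 4 = -3)
-11*(q(-2, -5) + E) = -11*(-3 + 44) = -11*41 = -451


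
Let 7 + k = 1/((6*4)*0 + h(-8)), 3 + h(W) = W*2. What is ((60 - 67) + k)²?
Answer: 71289/361 ≈ 197.48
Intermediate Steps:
h(W) = -3 + 2*W (h(W) = -3 + W*2 = -3 + 2*W)
k = -134/19 (k = -7 + 1/((6*4)*0 + (-3 + 2*(-8))) = -7 + 1/(24*0 + (-3 - 16)) = -7 + 1/(0 - 19) = -7 + 1/(-19) = -7 - 1/19 = -134/19 ≈ -7.0526)
((60 - 67) + k)² = ((60 - 67) - 134/19)² = (-7 - 134/19)² = (-267/19)² = 71289/361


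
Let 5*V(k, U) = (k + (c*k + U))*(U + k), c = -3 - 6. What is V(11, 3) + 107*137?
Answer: 14421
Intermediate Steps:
c = -9
V(k, U) = (U + k)*(U - 8*k)/5 (V(k, U) = ((k + (-9*k + U))*(U + k))/5 = ((k + (U - 9*k))*(U + k))/5 = ((U - 8*k)*(U + k))/5 = ((U + k)*(U - 8*k))/5 = (U + k)*(U - 8*k)/5)
V(11, 3) + 107*137 = (-8/5*11² + (⅕)*3² - 7/5*3*11) + 107*137 = (-8/5*121 + (⅕)*9 - 231/5) + 14659 = (-968/5 + 9/5 - 231/5) + 14659 = -238 + 14659 = 14421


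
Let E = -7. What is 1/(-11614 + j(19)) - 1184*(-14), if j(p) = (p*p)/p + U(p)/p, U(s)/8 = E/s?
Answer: 69384665815/4185851 ≈ 16576.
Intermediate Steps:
U(s) = -56/s (U(s) = 8*(-7/s) = -56/s)
j(p) = p - 56/p² (j(p) = (p*p)/p + (-56/p)/p = p²/p - 56/p² = p - 56/p²)
1/(-11614 + j(19)) - 1184*(-14) = 1/(-11614 + (19 - 56/19²)) - 1184*(-14) = 1/(-11614 + (19 - 56*1/361)) + 16576 = 1/(-11614 + (19 - 56/361)) + 16576 = 1/(-11614 + 6803/361) + 16576 = 1/(-4185851/361) + 16576 = -361/4185851 + 16576 = 69384665815/4185851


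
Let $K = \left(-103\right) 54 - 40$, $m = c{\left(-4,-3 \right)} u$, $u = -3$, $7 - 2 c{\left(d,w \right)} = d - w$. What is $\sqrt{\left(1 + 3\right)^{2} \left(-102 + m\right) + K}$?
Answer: $i \sqrt{7426} \approx 86.174 i$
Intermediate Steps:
$c{\left(d,w \right)} = \frac{7}{2} + \frac{w}{2} - \frac{d}{2}$ ($c{\left(d,w \right)} = \frac{7}{2} - \frac{d - w}{2} = \frac{7}{2} - \left(\frac{d}{2} - \frac{w}{2}\right) = \frac{7}{2} + \frac{w}{2} - \frac{d}{2}$)
$m = -12$ ($m = \left(\frac{7}{2} + \frac{1}{2} \left(-3\right) - -2\right) \left(-3\right) = \left(\frac{7}{2} - \frac{3}{2} + 2\right) \left(-3\right) = 4 \left(-3\right) = -12$)
$K = -5602$ ($K = -5562 - 40 = -5602$)
$\sqrt{\left(1 + 3\right)^{2} \left(-102 + m\right) + K} = \sqrt{\left(1 + 3\right)^{2} \left(-102 - 12\right) - 5602} = \sqrt{4^{2} \left(-114\right) - 5602} = \sqrt{16 \left(-114\right) - 5602} = \sqrt{-1824 - 5602} = \sqrt{-7426} = i \sqrt{7426}$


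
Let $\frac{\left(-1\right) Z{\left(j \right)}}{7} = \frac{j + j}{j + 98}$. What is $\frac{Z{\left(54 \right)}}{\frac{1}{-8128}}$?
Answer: $\frac{768096}{19} \approx 40426.0$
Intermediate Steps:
$Z{\left(j \right)} = - \frac{14 j}{98 + j}$ ($Z{\left(j \right)} = - 7 \frac{j + j}{j + 98} = - 7 \frac{2 j}{98 + j} = - \frac{14 j}{98 + j}$)
$\frac{Z{\left(54 \right)}}{\frac{1}{-8128}} = \frac{\left(-14\right) 54 \frac{1}{98 + 54}}{\frac{1}{-8128}} = \frac{\left(-14\right) 54 \cdot \frac{1}{152}}{- \frac{1}{8128}} = \left(-14\right) 54 \cdot \frac{1}{152} \left(-8128\right) = \left(- \frac{189}{38}\right) \left(-8128\right) = \frac{768096}{19}$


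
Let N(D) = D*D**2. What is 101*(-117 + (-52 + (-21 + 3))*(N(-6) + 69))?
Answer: 1027473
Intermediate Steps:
N(D) = D**3
101*(-117 + (-52 + (-21 + 3))*(N(-6) + 69)) = 101*(-117 + (-52 + (-21 + 3))*((-6)**3 + 69)) = 101*(-117 + (-52 - 18)*(-216 + 69)) = 101*(-117 - 70*(-147)) = 101*(-117 + 10290) = 101*10173 = 1027473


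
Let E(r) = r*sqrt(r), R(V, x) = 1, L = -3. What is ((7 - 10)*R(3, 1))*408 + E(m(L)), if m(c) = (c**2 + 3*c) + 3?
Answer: -1224 + 3*sqrt(3) ≈ -1218.8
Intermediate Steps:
m(c) = 3 + c**2 + 3*c
E(r) = r**(3/2)
((7 - 10)*R(3, 1))*408 + E(m(L)) = ((7 - 10)*1)*408 + (3 + (-3)**2 + 3*(-3))**(3/2) = -3*1*408 + (3 + 9 - 9)**(3/2) = -3*408 + 3**(3/2) = -1224 + 3*sqrt(3)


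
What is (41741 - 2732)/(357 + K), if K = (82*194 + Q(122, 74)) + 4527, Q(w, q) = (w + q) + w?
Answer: 39009/21110 ≈ 1.8479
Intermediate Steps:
Q(w, q) = q + 2*w (Q(w, q) = (q + w) + w = q + 2*w)
K = 20753 (K = (82*194 + (74 + 2*122)) + 4527 = (15908 + (74 + 244)) + 4527 = (15908 + 318) + 4527 = 16226 + 4527 = 20753)
(41741 - 2732)/(357 + K) = (41741 - 2732)/(357 + 20753) = 39009/21110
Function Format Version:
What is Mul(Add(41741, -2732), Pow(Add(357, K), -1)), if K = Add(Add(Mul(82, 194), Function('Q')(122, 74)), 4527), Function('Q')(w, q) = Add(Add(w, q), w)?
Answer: Rational(39009, 21110) ≈ 1.8479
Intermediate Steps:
Function('Q')(w, q) = Add(q, Mul(2, w)) (Function('Q')(w, q) = Add(Add(q, w), w) = Add(q, Mul(2, w)))
K = 20753 (K = Add(Add(Mul(82, 194), Add(74, Mul(2, 122))), 4527) = Add(Add(15908, Add(74, 244)), 4527) = Add(Add(15908, 318), 4527) = Add(16226, 4527) = 20753)
Mul(Add(41741, -2732), Pow(Add(357, K), -1)) = Mul(Add(41741, -2732), Pow(Add(357, 20753), -1)) = Mul(39009, Pow(21110, -1)) = Mul(39009, Rational(1, 21110)) = Rational(39009, 21110)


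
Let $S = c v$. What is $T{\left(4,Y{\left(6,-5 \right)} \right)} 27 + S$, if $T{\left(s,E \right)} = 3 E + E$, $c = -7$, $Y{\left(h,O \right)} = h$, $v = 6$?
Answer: $606$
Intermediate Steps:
$T{\left(s,E \right)} = 4 E$
$S = -42$ ($S = \left(-7\right) 6 = -42$)
$T{\left(4,Y{\left(6,-5 \right)} \right)} 27 + S = 4 \cdot 6 \cdot 27 - 42 = 24 \cdot 27 - 42 = 648 - 42 = 606$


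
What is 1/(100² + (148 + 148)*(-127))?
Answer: -1/27592 ≈ -3.6242e-5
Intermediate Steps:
1/(100² + (148 + 148)*(-127)) = 1/(10000 + 296*(-127)) = 1/(10000 - 37592) = 1/(-27592) = -1/27592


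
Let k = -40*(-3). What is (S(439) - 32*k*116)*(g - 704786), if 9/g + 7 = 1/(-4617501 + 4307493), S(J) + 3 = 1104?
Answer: 679584767085650286/2170057 ≈ 3.1316e+11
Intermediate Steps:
S(J) = 1101 (S(J) = -3 + 1104 = 1101)
k = 120
g = -2790072/2170057 (g = 9/(-7 + 1/(-4617501 + 4307493)) = 9/(-7 + 1/(-310008)) = 9/(-7 - 1/310008) = 9/(-2170057/310008) = 9*(-310008/2170057) = -2790072/2170057 ≈ -1.2857)
(S(439) - 32*k*116)*(g - 704786) = (1101 - 32*120*116)*(-2790072/2170057 - 704786) = (1101 - 3840*116)*(-1529428582874/2170057) = (1101 - 445440)*(-1529428582874/2170057) = -444339*(-1529428582874/2170057) = 679584767085650286/2170057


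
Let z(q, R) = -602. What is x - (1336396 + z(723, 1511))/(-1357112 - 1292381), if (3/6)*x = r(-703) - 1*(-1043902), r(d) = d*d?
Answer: 8150429991240/2649493 ≈ 3.0762e+6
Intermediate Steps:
r(d) = d**2
x = 3076222 (x = 2*((-703)**2 - 1*(-1043902)) = 2*(494209 + 1043902) = 2*1538111 = 3076222)
x - (1336396 + z(723, 1511))/(-1357112 - 1292381) = 3076222 - (1336396 - 602)/(-1357112 - 1292381) = 3076222 - 1335794/(-2649493) = 3076222 - 1335794*(-1)/2649493 = 3076222 - 1*(-1335794/2649493) = 3076222 + 1335794/2649493 = 8150429991240/2649493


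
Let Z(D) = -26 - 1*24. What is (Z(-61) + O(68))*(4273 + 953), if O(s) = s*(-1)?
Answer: -616668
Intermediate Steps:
O(s) = -s
Z(D) = -50 (Z(D) = -26 - 24 = -50)
(Z(-61) + O(68))*(4273 + 953) = (-50 - 1*68)*(4273 + 953) = (-50 - 68)*5226 = -118*5226 = -616668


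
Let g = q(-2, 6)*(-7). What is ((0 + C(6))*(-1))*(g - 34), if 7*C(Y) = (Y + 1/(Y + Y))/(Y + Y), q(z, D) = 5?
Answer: 1679/336 ≈ 4.9970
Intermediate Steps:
C(Y) = (Y + 1/(2*Y))/(14*Y) (C(Y) = ((Y + 1/(Y + Y))/(Y + Y))/7 = ((Y + 1/(2*Y))/((2*Y)))/7 = ((Y + 1/(2*Y))*(1/(2*Y)))/7 = ((Y + 1/(2*Y))/(2*Y))/7 = (Y + 1/(2*Y))/(14*Y))
g = -35 (g = 5*(-7) = -35)
((0 + C(6))*(-1))*(g - 34) = ((0 + (1/14 + (1/28)/6**2))*(-1))*(-35 - 34) = ((0 + (1/14 + (1/28)*(1/36)))*(-1))*(-69) = ((0 + (1/14 + 1/1008))*(-1))*(-69) = ((0 + 73/1008)*(-1))*(-69) = ((73/1008)*(-1))*(-69) = -73/1008*(-69) = 1679/336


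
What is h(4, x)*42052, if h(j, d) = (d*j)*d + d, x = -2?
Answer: 588728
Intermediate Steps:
h(j, d) = d + j*d² (h(j, d) = j*d² + d = d + j*d²)
h(4, x)*42052 = -2*(1 - 2*4)*42052 = -2*(1 - 8)*42052 = -2*(-7)*42052 = 14*42052 = 588728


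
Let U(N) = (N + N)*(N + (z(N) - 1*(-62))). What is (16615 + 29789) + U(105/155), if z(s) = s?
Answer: 44676732/961 ≈ 46490.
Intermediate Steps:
U(N) = 2*N*(62 + 2*N) (U(N) = (N + N)*(N + (N - 1*(-62))) = (2*N)*(N + (N + 62)) = (2*N)*(N + (62 + N)) = (2*N)*(62 + 2*N) = 2*N*(62 + 2*N))
(16615 + 29789) + U(105/155) = (16615 + 29789) + 4*(105/155)*(31 + 105/155) = 46404 + 4*(105*(1/155))*(31 + 105*(1/155)) = 46404 + 4*(21/31)*(31 + 21/31) = 46404 + 4*(21/31)*(982/31) = 46404 + 82488/961 = 44676732/961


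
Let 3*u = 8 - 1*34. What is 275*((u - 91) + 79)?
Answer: -17050/3 ≈ -5683.3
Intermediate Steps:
u = -26/3 (u = (8 - 1*34)/3 = (8 - 34)/3 = (⅓)*(-26) = -26/3 ≈ -8.6667)
275*((u - 91) + 79) = 275*((-26/3 - 91) + 79) = 275*(-299/3 + 79) = 275*(-62/3) = -17050/3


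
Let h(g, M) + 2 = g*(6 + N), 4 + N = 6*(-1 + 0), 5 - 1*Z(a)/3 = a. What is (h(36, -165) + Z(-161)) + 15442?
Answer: 15794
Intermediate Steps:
Z(a) = 15 - 3*a
N = -10 (N = -4 + 6*(-1 + 0) = -4 + 6*(-1) = -4 - 6 = -10)
h(g, M) = -2 - 4*g (h(g, M) = -2 + g*(6 - 10) = -2 + g*(-4) = -2 - 4*g)
(h(36, -165) + Z(-161)) + 15442 = ((-2 - 4*36) + (15 - 3*(-161))) + 15442 = ((-2 - 144) + (15 + 483)) + 15442 = (-146 + 498) + 15442 = 352 + 15442 = 15794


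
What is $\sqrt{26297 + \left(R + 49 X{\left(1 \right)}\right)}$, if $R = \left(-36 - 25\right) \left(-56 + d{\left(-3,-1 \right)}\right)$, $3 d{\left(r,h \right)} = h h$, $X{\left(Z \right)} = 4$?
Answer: $\frac{\sqrt{268998}}{3} \approx 172.88$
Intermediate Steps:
$d{\left(r,h \right)} = \frac{h^{2}}{3}$ ($d{\left(r,h \right)} = \frac{h h}{3} = \frac{h^{2}}{3}$)
$R = \frac{10187}{3}$ ($R = \left(-36 - 25\right) \left(-56 + \frac{\left(-1\right)^{2}}{3}\right) = - 61 \left(-56 + \frac{1}{3} \cdot 1\right) = - 61 \left(-56 + \frac{1}{3}\right) = \left(-61\right) \left(- \frac{167}{3}\right) = \frac{10187}{3} \approx 3395.7$)
$\sqrt{26297 + \left(R + 49 X{\left(1 \right)}\right)} = \sqrt{26297 + \left(\frac{10187}{3} + 49 \cdot 4\right)} = \sqrt{26297 + \left(\frac{10187}{3} + 196\right)} = \sqrt{26297 + \frac{10775}{3}} = \sqrt{\frac{89666}{3}} = \frac{\sqrt{268998}}{3}$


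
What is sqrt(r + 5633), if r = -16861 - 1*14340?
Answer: 4*I*sqrt(1598) ≈ 159.9*I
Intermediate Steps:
r = -31201 (r = -16861 - 14340 = -31201)
sqrt(r + 5633) = sqrt(-31201 + 5633) = sqrt(-25568) = 4*I*sqrt(1598)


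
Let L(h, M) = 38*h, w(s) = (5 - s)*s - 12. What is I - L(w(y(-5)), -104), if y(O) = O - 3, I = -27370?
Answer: -22962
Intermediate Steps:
y(O) = -3 + O
w(s) = -12 + s*(5 - s) (w(s) = s*(5 - s) - 12 = -12 + s*(5 - s))
I - L(w(y(-5)), -104) = -27370 - 38*(-12 - (-3 - 5)**2 + 5*(-3 - 5)) = -27370 - 38*(-12 - 1*(-8)**2 + 5*(-8)) = -27370 - 38*(-12 - 1*64 - 40) = -27370 - 38*(-12 - 64 - 40) = -27370 - 38*(-116) = -27370 - 1*(-4408) = -27370 + 4408 = -22962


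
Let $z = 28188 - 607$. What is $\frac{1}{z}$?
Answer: $\frac{1}{27581} \approx 3.6257 \cdot 10^{-5}$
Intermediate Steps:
$z = 27581$ ($z = 28188 - 607 = 27581$)
$\frac{1}{z} = \frac{1}{27581}$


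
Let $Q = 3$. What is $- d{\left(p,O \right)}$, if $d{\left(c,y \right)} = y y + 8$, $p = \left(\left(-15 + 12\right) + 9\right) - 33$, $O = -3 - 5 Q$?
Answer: $-332$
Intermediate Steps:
$O = -18$ ($O = -3 - 15 = -18$)
$p = -27$ ($p = \left(-3 + 9\right) - 33 = 6 - 33 = -27$)
$d{\left(c,y \right)} = 8 + y^{2}$ ($d{\left(c,y \right)} = y^{2} + 8 = 8 + y^{2}$)
$- d{\left(p,O \right)} = - (8 + \left(-18\right)^{2}) = - (8 + 324) = \left(-1\right) 332 = -332$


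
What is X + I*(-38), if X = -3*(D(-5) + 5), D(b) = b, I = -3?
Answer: 114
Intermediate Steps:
X = 0 (X = -3*(-5 + 5) = -3*0 = 0)
X + I*(-38) = 0 - 3*(-38) = 0 + 114 = 114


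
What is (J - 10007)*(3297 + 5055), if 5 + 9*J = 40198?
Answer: -46279360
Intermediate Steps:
J = 40193/9 (J = -5/9 + (⅑)*40198 = -5/9 + 40198/9 = 40193/9 ≈ 4465.9)
(J - 10007)*(3297 + 5055) = (40193/9 - 10007)*(3297 + 5055) = -49870/9*8352 = -46279360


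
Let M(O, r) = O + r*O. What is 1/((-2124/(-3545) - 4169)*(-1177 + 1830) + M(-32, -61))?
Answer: -3545/9642562193 ≈ -3.6764e-7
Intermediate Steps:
M(O, r) = O + O*r
1/((-2124/(-3545) - 4169)*(-1177 + 1830) + M(-32, -61)) = 1/((-2124/(-3545) - 4169)*(-1177 + 1830) - 32*(1 - 61)) = 1/((-2124*(-1/3545) - 4169)*653 - 32*(-60)) = 1/((2124/3545 - 4169)*653 + 1920) = 1/(-14776981/3545*653 + 1920) = 1/(-9649368593/3545 + 1920) = 1/(-9642562193/3545) = -3545/9642562193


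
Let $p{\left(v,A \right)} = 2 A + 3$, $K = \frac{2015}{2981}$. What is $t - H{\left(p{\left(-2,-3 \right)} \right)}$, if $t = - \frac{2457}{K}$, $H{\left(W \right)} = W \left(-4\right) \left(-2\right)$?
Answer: $- \frac{559689}{155} \approx -3610.9$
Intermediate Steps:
$K = \frac{2015}{2981}$ ($K = 2015 \cdot \frac{1}{2981} = \frac{2015}{2981} \approx 0.67595$)
$p{\left(v,A \right)} = 3 + 2 A$
$H{\left(W \right)} = 8 W$ ($H{\left(W \right)} = - 4 W \left(-2\right) = 8 W$)
$t = - \frac{563409}{155}$ ($t = - \frac{2457}{\frac{2015}{2981}} = \left(-2457\right) \frac{2981}{2015} = - \frac{563409}{155} \approx -3634.9$)
$t - H{\left(p{\left(-2,-3 \right)} \right)} = - \frac{563409}{155} - 8 \left(3 + 2 \left(-3\right)\right) = - \frac{563409}{155} - 8 \left(3 - 6\right) = - \frac{563409}{155} - 8 \left(-3\right) = - \frac{563409}{155} - -24 = - \frac{563409}{155} + 24 = - \frac{559689}{155}$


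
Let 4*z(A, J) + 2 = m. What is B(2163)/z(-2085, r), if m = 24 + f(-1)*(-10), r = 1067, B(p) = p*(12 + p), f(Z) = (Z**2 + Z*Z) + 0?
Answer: 9409050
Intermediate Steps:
f(Z) = 2*Z**2 (f(Z) = (Z**2 + Z**2) + 0 = 2*Z**2 + 0 = 2*Z**2)
m = 4 (m = 24 + (2*(-1)**2)*(-10) = 24 + (2*1)*(-10) = 24 + 2*(-10) = 24 - 20 = 4)
z(A, J) = 1/2 (z(A, J) = -1/2 + (1/4)*4 = -1/2 + 1 = 1/2)
B(2163)/z(-2085, r) = (2163*(12 + 2163))/(1/2) = (2163*2175)*2 = 4704525*2 = 9409050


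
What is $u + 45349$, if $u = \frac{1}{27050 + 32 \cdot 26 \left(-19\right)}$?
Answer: $\frac{509813459}{11242} \approx 45349.0$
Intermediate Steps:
$u = \frac{1}{11242}$ ($u = \frac{1}{27050 + 832 \left(-19\right)} = \frac{1}{27050 - 15808} = \frac{1}{11242} \approx 8.8952 \cdot 10^{-5}$)
$u + 45349 = \frac{1}{11242} + 45349 = \frac{509813459}{11242}$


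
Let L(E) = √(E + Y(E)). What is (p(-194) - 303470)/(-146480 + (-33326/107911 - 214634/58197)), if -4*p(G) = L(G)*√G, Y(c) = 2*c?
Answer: 952910437420245/459966815664478 - 609169357299*√3/1839867262657912 ≈ 2.0711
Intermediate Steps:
L(E) = √3*√E (L(E) = √(E + 2*E) = √(3*E) = √3*√E)
p(G) = -G*√3/4 (p(G) = -√3*√G*√G/4 = -G*√3/4)
(p(-194) - 303470)/(-146480 + (-33326/107911 - 214634/58197)) = (-¼*(-194)*√3 - 303470)/(-146480 + (-33326/107911 - 214634/58197)) = (97*√3/2 - 303470)/(-146480 + (-33326*1/107911 - 214634*1/58197)) = (-303470 + 97*√3/2)/(-146480 + (-33326/107911 - 214634/58197)) = (-303470 + 97*√3/2)/(-146480 - 25100842796/6280096467) = (-303470 + 97*√3/2)/(-919933631328956/6280096467) = (-303470 + 97*√3/2)*(-6280096467/919933631328956) = 952910437420245/459966815664478 - 609169357299*√3/1839867262657912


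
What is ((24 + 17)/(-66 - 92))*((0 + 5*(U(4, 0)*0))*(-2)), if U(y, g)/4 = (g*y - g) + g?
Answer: 0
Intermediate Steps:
U(y, g) = 4*g*y (U(y, g) = 4*((g*y - g) + g) = 4*((-g + g*y) + g) = 4*(g*y) = 4*g*y)
((24 + 17)/(-66 - 92))*((0 + 5*(U(4, 0)*0))*(-2)) = ((24 + 17)/(-66 - 92))*((0 + 5*((4*0*4)*0))*(-2)) = (41/(-158))*((0 + 5*(0*0))*(-2)) = (41*(-1/158))*((0 + 5*0)*(-2)) = -41*(0 + 0)*(-2)/158 = -0*(-2) = -41/158*0 = 0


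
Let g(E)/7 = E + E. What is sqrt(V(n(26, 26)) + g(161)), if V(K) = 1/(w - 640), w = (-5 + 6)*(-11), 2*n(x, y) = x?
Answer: sqrt(955246803)/651 ≈ 47.476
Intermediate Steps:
n(x, y) = x/2
w = -11 (w = 1*(-11) = -11)
g(E) = 14*E (g(E) = 7*(E + E) = 7*(2*E) = 14*E)
V(K) = -1/651 (V(K) = 1/(-11 - 640) = 1/(-651) = -1/651)
sqrt(V(n(26, 26)) + g(161)) = sqrt(-1/651 + 14*161) = sqrt(-1/651 + 2254) = sqrt(1467353/651) = sqrt(955246803)/651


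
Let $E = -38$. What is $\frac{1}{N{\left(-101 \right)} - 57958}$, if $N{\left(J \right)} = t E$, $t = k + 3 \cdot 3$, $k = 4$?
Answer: $- \frac{1}{58452} \approx -1.7108 \cdot 10^{-5}$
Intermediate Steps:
$t = 13$ ($t = 4 + 3 \cdot 3 = 4 + 9 = 13$)
$N{\left(J \right)} = -494$ ($N{\left(J \right)} = 13 \left(-38\right) = -494$)
$\frac{1}{N{\left(-101 \right)} - 57958} = \frac{1}{-494 - 57958} = \frac{1}{-58452} = - \frac{1}{58452}$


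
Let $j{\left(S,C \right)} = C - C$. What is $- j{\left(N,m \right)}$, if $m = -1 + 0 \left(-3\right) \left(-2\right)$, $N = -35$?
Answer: $0$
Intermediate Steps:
$m = -1$ ($m = -1 + 0 \left(-2\right) = -1 + 0 = -1$)
$j{\left(S,C \right)} = 0$
$- j{\left(N,m \right)} = \left(-1\right) 0 = 0$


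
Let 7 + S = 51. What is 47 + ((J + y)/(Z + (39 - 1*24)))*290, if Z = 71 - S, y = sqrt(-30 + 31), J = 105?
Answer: 16357/21 ≈ 778.90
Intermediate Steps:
S = 44 (S = -7 + 51 = 44)
y = 1 (y = sqrt(1) = 1)
Z = 27 (Z = 71 - 1*44 = 71 - 44 = 27)
47 + ((J + y)/(Z + (39 - 1*24)))*290 = 47 + ((105 + 1)/(27 + (39 - 1*24)))*290 = 47 + (106/(27 + (39 - 24)))*290 = 47 + (106/(27 + 15))*290 = 47 + (106/42)*290 = 47 + (106*(1/42))*290 = 47 + (53/21)*290 = 47 + 15370/21 = 16357/21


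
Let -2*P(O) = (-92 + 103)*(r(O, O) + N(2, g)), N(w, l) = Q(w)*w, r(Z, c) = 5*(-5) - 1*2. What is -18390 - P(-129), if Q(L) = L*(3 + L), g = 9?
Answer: -36857/2 ≈ -18429.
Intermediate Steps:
r(Z, c) = -27 (r(Z, c) = -25 - 2 = -27)
N(w, l) = w**2*(3 + w) (N(w, l) = (w*(3 + w))*w = w**2*(3 + w))
P(O) = 77/2 (P(O) = -(-92 + 103)*(-27 + 2**2*(3 + 2))/2 = -11*(-27 + 4*5)/2 = -11*(-27 + 20)/2 = -11*(-7)/2 = -1/2*(-77) = 77/2)
-18390 - P(-129) = -18390 - 1*77/2 = -18390 - 77/2 = -36857/2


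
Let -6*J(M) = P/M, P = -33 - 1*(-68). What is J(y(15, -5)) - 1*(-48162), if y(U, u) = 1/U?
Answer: 96149/2 ≈ 48075.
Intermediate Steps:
P = 35 (P = -33 + 68 = 35)
J(M) = -35/(6*M)
J(y(15, -5)) - 1*(-48162) = -35/(6*(1/15)) - 1*(-48162) = -35/(6*1/15) + 48162 = -35/6*15 + 48162 = -175/2 + 48162 = 96149/2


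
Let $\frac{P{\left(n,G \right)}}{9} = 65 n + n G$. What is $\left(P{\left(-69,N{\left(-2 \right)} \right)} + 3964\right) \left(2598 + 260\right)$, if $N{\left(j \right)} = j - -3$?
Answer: $-105808876$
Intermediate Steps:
$N{\left(j \right)} = 3 + j$ ($N{\left(j \right)} = j + 3 = 3 + j$)
$P{\left(n,G \right)} = 585 n + 9 G n$ ($P{\left(n,G \right)} = 9 \left(65 n + n G\right) = 9 \left(65 n + G n\right) = 585 n + 9 G n$)
$\left(P{\left(-69,N{\left(-2 \right)} \right)} + 3964\right) \left(2598 + 260\right) = \left(9 \left(-69\right) \left(65 + \left(3 - 2\right)\right) + 3964\right) \left(2598 + 260\right) = \left(9 \left(-69\right) \left(65 + 1\right) + 3964\right) 2858 = \left(9 \left(-69\right) 66 + 3964\right) 2858 = \left(-40986 + 3964\right) 2858 = \left(-37022\right) 2858 = -105808876$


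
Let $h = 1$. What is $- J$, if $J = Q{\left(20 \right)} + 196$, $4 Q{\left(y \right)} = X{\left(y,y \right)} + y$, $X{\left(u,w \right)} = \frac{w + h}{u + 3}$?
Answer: $- \frac{18513}{92} \approx -201.23$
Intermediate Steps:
$X{\left(u,w \right)} = \frac{1 + w}{3 + u}$ ($X{\left(u,w \right)} = \frac{w + 1}{u + 3} = \frac{1 + w}{3 + u}$)
$Q{\left(y \right)} = \frac{y}{4} + \frac{1 + y}{4 \left(3 + y\right)}$ ($Q{\left(y \right)} = \frac{\frac{1 + y}{3 + y} + y}{4} = \frac{y + \frac{1 + y}{3 + y}}{4} = \frac{y}{4} + \frac{1 + y}{4 \left(3 + y\right)}$)
$J = \frac{18513}{92}$ ($J = \frac{1 + 20 + 20 \left(3 + 20\right)}{4 \left(3 + 20\right)} + 196 = \frac{1 + 20 + 20 \cdot 23}{4 \cdot 23} + 196 = \frac{1}{4} \cdot \frac{1}{23} \left(1 + 20 + 460\right) + 196 = \frac{1}{4} \cdot \frac{1}{23} \cdot 481 + 196 = \frac{481}{92} + 196 = \frac{18513}{92} \approx 201.23$)
$- J = \left(-1\right) \frac{18513}{92} = - \frac{18513}{92}$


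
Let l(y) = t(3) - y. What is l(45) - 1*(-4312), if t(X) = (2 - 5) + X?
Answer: 4267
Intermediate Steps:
t(X) = -3 + X
l(y) = -y (l(y) = (-3 + 3) - y = 0 - y = -y)
l(45) - 1*(-4312) = -1*45 - 1*(-4312) = -45 + 4312 = 4267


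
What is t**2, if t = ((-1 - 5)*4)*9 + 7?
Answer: 43681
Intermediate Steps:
t = -209 (t = -6*4*9 + 7 = -24*9 + 7 = -216 + 7 = -209)
t**2 = (-209)**2 = 43681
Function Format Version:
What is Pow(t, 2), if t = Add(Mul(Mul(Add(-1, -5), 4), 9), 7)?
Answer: 43681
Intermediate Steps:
t = -209 (t = Add(Mul(Mul(-6, 4), 9), 7) = Add(Mul(-24, 9), 7) = Add(-216, 7) = -209)
Pow(t, 2) = Pow(-209, 2) = 43681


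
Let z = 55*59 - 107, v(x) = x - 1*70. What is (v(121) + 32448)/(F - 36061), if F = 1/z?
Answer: -101981862/113159417 ≈ -0.90122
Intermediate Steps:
v(x) = -70 + x (v(x) = x - 70 = -70 + x)
z = 3138 (z = 3245 - 107 = 3138)
F = 1/3138 ≈ 0.00031867
(v(121) + 32448)/(F - 36061) = ((-70 + 121) + 32448)/(1/3138 - 36061) = (51 + 32448)/(-113159417/3138) = 32499*(-3138/113159417) = -101981862/113159417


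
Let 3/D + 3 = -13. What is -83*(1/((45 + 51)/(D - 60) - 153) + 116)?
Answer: -477762857/49625 ≈ -9627.5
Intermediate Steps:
D = -3/16 (D = 3/(-3 - 13) = 3/(-16) = 3*(-1/16) = -3/16 ≈ -0.18750)
-83*(1/((45 + 51)/(D - 60) - 153) + 116) = -83*(1/((45 + 51)/(-3/16 - 60) - 153) + 116) = -83*(1/(96/(-963/16) - 153) + 116) = -83*(1/(96*(-16/963) - 153) + 116) = -83*(1/(-512/321 - 153) + 116) = -83*(1/(-49625/321) + 116) = -83*(-321/49625 + 116) = -83*5756179/49625 = -477762857/49625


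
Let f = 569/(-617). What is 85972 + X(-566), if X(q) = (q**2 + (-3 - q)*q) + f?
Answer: 54091821/617 ≈ 87669.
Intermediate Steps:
f = -569/617 (f = 569*(-1/617) = -569/617 ≈ -0.92220)
X(q) = -569/617 + q**2 + q*(-3 - q) (X(q) = (q**2 + (-3 - q)*q) - 569/617 = (q**2 + q*(-3 - q)) - 569/617 = -569/617 + q**2 + q*(-3 - q))
85972 + X(-566) = 85972 + (-569/617 - 3*(-566)) = 85972 + (-569/617 + 1698) = 85972 + 1047097/617 = 54091821/617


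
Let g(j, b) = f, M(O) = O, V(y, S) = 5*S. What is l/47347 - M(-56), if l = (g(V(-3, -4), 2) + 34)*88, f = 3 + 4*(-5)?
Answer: 2652928/47347 ≈ 56.032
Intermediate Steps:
f = -17 (f = 3 - 20 = -17)
g(j, b) = -17
l = 1496 (l = (-17 + 34)*88 = 17*88 = 1496)
l/47347 - M(-56) = 1496/47347 - 1*(-56) = 1496*(1/47347) + 56 = 1496/47347 + 56 = 2652928/47347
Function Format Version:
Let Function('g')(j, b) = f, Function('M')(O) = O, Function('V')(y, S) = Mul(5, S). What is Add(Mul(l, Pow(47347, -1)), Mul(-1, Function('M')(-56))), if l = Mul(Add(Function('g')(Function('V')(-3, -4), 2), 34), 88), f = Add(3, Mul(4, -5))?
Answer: Rational(2652928, 47347) ≈ 56.032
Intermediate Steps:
f = -17 (f = Add(3, -20) = -17)
Function('g')(j, b) = -17
l = 1496 (l = Mul(Add(-17, 34), 88) = Mul(17, 88) = 1496)
Add(Mul(l, Pow(47347, -1)), Mul(-1, Function('M')(-56))) = Add(Mul(1496, Pow(47347, -1)), Mul(-1, -56)) = Add(Mul(1496, Rational(1, 47347)), 56) = Add(Rational(1496, 47347), 56) = Rational(2652928, 47347)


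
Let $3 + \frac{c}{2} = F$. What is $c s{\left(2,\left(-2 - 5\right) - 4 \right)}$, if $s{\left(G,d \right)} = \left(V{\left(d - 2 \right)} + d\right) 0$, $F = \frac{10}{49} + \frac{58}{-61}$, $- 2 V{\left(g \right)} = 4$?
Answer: $0$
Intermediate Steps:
$V{\left(g \right)} = -2$ ($V{\left(g \right)} = \left(- \frac{1}{2}\right) 4 = -2$)
$F = - \frac{2232}{2989}$ ($F = 10 \cdot \frac{1}{49} + 58 \left(- \frac{1}{61}\right) = \frac{10}{49} - \frac{58}{61} = - \frac{2232}{2989} \approx -0.74674$)
$s{\left(G,d \right)} = 0$ ($s{\left(G,d \right)} = \left(-2 + d\right) 0 = 0$)
$c = - \frac{22398}{2989}$ ($c = -6 + 2 \left(- \frac{2232}{2989}\right) = -6 - \frac{4464}{2989} = - \frac{22398}{2989} \approx -7.4935$)
$c s{\left(2,\left(-2 - 5\right) - 4 \right)} = \left(- \frac{22398}{2989}\right) 0 = 0$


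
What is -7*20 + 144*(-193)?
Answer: -27932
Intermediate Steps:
-7*20 + 144*(-193) = -140 - 27792 = -27932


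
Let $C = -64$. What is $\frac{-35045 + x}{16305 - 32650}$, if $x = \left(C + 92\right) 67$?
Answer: $\frac{33169}{16345} \approx 2.0293$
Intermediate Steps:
$x = 1876$ ($x = \left(-64 + 92\right) 67 = 28 \cdot 67 = 1876$)
$\frac{-35045 + x}{16305 - 32650} = \frac{-35045 + 1876}{16305 - 32650} = - \frac{33169}{-16345} = \left(-33169\right) \left(- \frac{1}{16345}\right) = \frac{33169}{16345}$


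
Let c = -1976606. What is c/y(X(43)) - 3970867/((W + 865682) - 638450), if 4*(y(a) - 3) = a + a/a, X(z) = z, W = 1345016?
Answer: -1553885211213/11005736 ≈ -1.4119e+5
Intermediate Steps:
y(a) = 13/4 + a/4 (y(a) = 3 + (a + a/a)/4 = 3 + (a + 1)/4 = 3 + (1 + a)/4 = 3 + (1/4 + a/4) = 13/4 + a/4)
c/y(X(43)) - 3970867/((W + 865682) - 638450) = -1976606/(13/4 + (1/4)*43) - 3970867/((1345016 + 865682) - 638450) = -1976606/(13/4 + 43/4) - 3970867/(2210698 - 638450) = -1976606/14 - 3970867/1572248 = -1976606*1/14 - 3970867*1/1572248 = -988303/7 - 3970867/1572248 = -1553885211213/11005736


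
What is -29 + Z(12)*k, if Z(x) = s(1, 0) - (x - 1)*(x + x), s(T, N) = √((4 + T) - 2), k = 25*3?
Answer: -19829 + 75*√3 ≈ -19699.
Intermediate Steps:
k = 75
s(T, N) = √(2 + T)
Z(x) = √3 - 2*x*(-1 + x) (Z(x) = √(2 + 1) - (x - 1)*(x + x) = √3 - (-1 + x)*2*x = √3 - 2*x*(-1 + x))
-29 + Z(12)*k = -29 + (√3 - 2*12² + 2*12)*75 = -29 + (√3 - 2*144 + 24)*75 = -29 + (√3 - 288 + 24)*75 = -29 + (-264 + √3)*75 = -29 + (-19800 + 75*√3) = -19829 + 75*√3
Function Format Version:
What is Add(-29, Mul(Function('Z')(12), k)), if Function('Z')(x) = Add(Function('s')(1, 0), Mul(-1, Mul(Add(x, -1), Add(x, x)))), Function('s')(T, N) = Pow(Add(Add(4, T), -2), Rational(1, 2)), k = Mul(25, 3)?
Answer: Add(-19829, Mul(75, Pow(3, Rational(1, 2)))) ≈ -19699.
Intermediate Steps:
k = 75
Function('s')(T, N) = Pow(Add(2, T), Rational(1, 2))
Function('Z')(x) = Add(Pow(3, Rational(1, 2)), Mul(-2, x, Add(-1, x))) (Function('Z')(x) = Add(Pow(Add(2, 1), Rational(1, 2)), Mul(-1, Mul(Add(x, -1), Add(x, x)))) = Add(Pow(3, Rational(1, 2)), Mul(-1, Mul(Add(-1, x), Mul(2, x)))) = Add(Pow(3, Rational(1, 2)), Mul(-1, Mul(2, x, Add(-1, x)))) = Add(Pow(3, Rational(1, 2)), Mul(-2, x, Add(-1, x))))
Add(-29, Mul(Function('Z')(12), k)) = Add(-29, Mul(Add(Pow(3, Rational(1, 2)), Mul(-2, Pow(12, 2)), Mul(2, 12)), 75)) = Add(-29, Mul(Add(Pow(3, Rational(1, 2)), Mul(-2, 144), 24), 75)) = Add(-29, Mul(Add(Pow(3, Rational(1, 2)), -288, 24), 75)) = Add(-29, Mul(Add(-264, Pow(3, Rational(1, 2))), 75)) = Add(-29, Add(-19800, Mul(75, Pow(3, Rational(1, 2))))) = Add(-19829, Mul(75, Pow(3, Rational(1, 2))))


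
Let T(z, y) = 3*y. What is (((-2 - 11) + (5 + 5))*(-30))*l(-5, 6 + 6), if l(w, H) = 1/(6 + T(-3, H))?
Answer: 15/7 ≈ 2.1429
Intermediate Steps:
l(w, H) = 1/(6 + 3*H)
(((-2 - 11) + (5 + 5))*(-30))*l(-5, 6 + 6) = (((-2 - 11) + (5 + 5))*(-30))*(1/(3*(2 + (6 + 6)))) = ((-13 + 10)*(-30))*(1/(3*(2 + 12))) = (-3*(-30))*((1/3)/14) = 90*((1/3)*(1/14)) = 90*(1/42) = 15/7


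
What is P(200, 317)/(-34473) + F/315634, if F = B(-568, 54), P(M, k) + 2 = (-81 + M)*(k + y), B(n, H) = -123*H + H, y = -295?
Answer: -175467778/1813475147 ≈ -0.096758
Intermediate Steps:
B(n, H) = -122*H
P(M, k) = -2 + (-295 + k)*(-81 + M) (P(M, k) = -2 + (-81 + M)*(k - 295) = -2 + (-81 + M)*(-295 + k) = -2 + (-295 + k)*(-81 + M))
F = -6588 (F = -122*54 = -6588)
P(200, 317)/(-34473) + F/315634 = (23893 - 295*200 - 81*317 + 200*317)/(-34473) - 6588/315634 = (23893 - 59000 - 25677 + 63400)*(-1/34473) - 6588*1/315634 = 2616*(-1/34473) - 3294/157817 = -872/11491 - 3294/157817 = -175467778/1813475147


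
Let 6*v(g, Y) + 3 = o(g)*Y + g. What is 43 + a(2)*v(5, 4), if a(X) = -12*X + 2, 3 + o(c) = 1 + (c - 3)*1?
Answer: 107/3 ≈ 35.667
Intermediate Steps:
o(c) = -5 + c (o(c) = -3 + (1 + (c - 3)*1) = -3 + (1 + (-3 + c)*1) = -3 + (1 + (-3 + c)) = -3 + (-2 + c) = -5 + c)
v(g, Y) = -½ + g/6 + Y*(-5 + g)/6 (v(g, Y) = -½ + ((-5 + g)*Y + g)/6 = -½ + (Y*(-5 + g) + g)/6 = -½ + (g + Y*(-5 + g))/6 = -½ + (g/6 + Y*(-5 + g)/6) = -½ + g/6 + Y*(-5 + g)/6)
a(X) = 2 - 12*X
43 + a(2)*v(5, 4) = 43 + (2 - 12*2)*(-½ + (⅙)*5 + (⅙)*4*(-5 + 5)) = 43 + (2 - 24)*(-½ + ⅚ + (⅙)*4*0) = 43 - 22*(-½ + ⅚ + 0) = 43 - 22*⅓ = 43 - 22/3 = 107/3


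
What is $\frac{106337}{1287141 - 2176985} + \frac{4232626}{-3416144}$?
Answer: $- \frac{516204919359}{379979405192} \approx -1.3585$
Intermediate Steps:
$\frac{106337}{1287141 - 2176985} + \frac{4232626}{-3416144} = \frac{106337}{1287141 - 2176985} + 4232626 \left(- \frac{1}{3416144}\right) = \frac{106337}{-889844} - \frac{2116313}{1708072} = 106337 \left(- \frac{1}{889844}\right) - \frac{2116313}{1708072} = - \frac{106337}{889844} - \frac{2116313}{1708072} = - \frac{516204919359}{379979405192}$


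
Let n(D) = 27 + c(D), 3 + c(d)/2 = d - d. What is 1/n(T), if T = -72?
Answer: 1/21 ≈ 0.047619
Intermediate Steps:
c(d) = -6 (c(d) = -6 + 2*(d - d) = -6 + 2*0 = -6 + 0 = -6)
n(D) = 21 (n(D) = 27 - 6 = 21)
1/n(T) = 1/21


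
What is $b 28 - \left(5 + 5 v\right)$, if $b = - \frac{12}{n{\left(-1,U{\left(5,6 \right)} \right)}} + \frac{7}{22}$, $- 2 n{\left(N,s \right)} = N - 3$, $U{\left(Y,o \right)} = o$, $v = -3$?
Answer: $- \frac{1640}{11} \approx -149.09$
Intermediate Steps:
$n{\left(N,s \right)} = \frac{3}{2} - \frac{N}{2}$ ($n{\left(N,s \right)} = - \frac{N - 3}{2} = - \frac{-3 + N}{2} = \frac{3}{2} - \frac{N}{2}$)
$b = - \frac{125}{22}$ ($b = - \frac{12}{\frac{3}{2} - - \frac{1}{2}} + \frac{7}{22} = - \frac{12}{\frac{3}{2} + \frac{1}{2}} + 7 \cdot \frac{1}{22} = - \frac{12}{2} + \frac{7}{22} = \left(-12\right) \frac{1}{2} + \frac{7}{22} = -6 + \frac{7}{22} = - \frac{125}{22} \approx -5.6818$)
$b 28 - \left(5 + 5 v\right) = \left(- \frac{125}{22}\right) 28 - -10 = - \frac{1750}{11} + \left(-5 + 15\right) = - \frac{1750}{11} + 10 = - \frac{1640}{11}$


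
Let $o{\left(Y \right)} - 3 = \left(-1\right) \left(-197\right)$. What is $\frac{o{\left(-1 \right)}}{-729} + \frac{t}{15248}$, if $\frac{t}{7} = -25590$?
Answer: $- \frac{66817685}{5557896} \approx -12.022$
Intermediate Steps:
$o{\left(Y \right)} = 200$ ($o{\left(Y \right)} = 3 - -197 = 3 + 197 = 200$)
$t = -179130$ ($t = 7 \left(-25590\right) = -179130$)
$\frac{o{\left(-1 \right)}}{-729} + \frac{t}{15248} = \frac{200}{-729} - \frac{179130}{15248} = 200 \left(- \frac{1}{729}\right) - \frac{89565}{7624} = - \frac{200}{729} - \frac{89565}{7624} = - \frac{66817685}{5557896}$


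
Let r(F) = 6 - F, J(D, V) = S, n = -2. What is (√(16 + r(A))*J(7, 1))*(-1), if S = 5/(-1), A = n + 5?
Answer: 5*√19 ≈ 21.794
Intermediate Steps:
A = 3 (A = -2 + 5 = 3)
S = -5 (S = 5*(-1) = -5)
J(D, V) = -5
(√(16 + r(A))*J(7, 1))*(-1) = (√(16 + (6 - 1*3))*(-5))*(-1) = (√(16 + (6 - 3))*(-5))*(-1) = (√(16 + 3)*(-5))*(-1) = (√19*(-5))*(-1) = -5*√19*(-1) = 5*√19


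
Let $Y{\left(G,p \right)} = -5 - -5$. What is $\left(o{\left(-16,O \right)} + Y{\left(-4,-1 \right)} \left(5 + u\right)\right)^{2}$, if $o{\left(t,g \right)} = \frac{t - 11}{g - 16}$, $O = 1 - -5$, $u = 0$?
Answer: $\frac{729}{100} \approx 7.29$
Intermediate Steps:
$O = 6$ ($O = 1 + 5 = 6$)
$Y{\left(G,p \right)} = 0$ ($Y{\left(G,p \right)} = -5 + 5 = 0$)
$o{\left(t,g \right)} = \frac{-11 + t}{-16 + g}$ ($o{\left(t,g \right)} = \frac{-11 + t}{g - 16} = \frac{-11 + t}{-16 + g}$)
$\left(o{\left(-16,O \right)} + Y{\left(-4,-1 \right)} \left(5 + u\right)\right)^{2} = \left(\frac{-11 - 16}{-16 + 6} + 0 \left(5 + 0\right)\right)^{2} = \left(\frac{1}{-10} \left(-27\right) + 0 \cdot 5\right)^{2} = \left(\left(- \frac{1}{10}\right) \left(-27\right) + 0\right)^{2} = \left(\frac{27}{10} + 0\right)^{2} = \left(\frac{27}{10}\right)^{2} = \frac{729}{100}$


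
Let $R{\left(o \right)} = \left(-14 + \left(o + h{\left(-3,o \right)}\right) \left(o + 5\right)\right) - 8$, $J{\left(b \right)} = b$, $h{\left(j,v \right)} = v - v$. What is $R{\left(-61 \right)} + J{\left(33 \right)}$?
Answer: $3427$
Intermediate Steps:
$h{\left(j,v \right)} = 0$
$R{\left(o \right)} = -22 + o \left(5 + o\right)$ ($R{\left(o \right)} = \left(-14 + \left(o + 0\right) \left(o + 5\right)\right) - 8 = \left(-14 + o \left(5 + o\right)\right) - 8 = -22 + o \left(5 + o\right)$)
$R{\left(-61 \right)} + J{\left(33 \right)} = \left(-22 + \left(-61\right)^{2} + 5 \left(-61\right)\right) + 33 = \left(-22 + 3721 - 305\right) + 33 = 3394 + 33 = 3427$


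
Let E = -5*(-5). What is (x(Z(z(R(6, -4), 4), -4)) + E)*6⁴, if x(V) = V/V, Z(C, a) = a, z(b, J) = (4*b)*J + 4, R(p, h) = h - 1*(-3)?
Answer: 33696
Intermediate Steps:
R(p, h) = 3 + h (R(p, h) = h + 3 = 3 + h)
z(b, J) = 4 + 4*J*b (z(b, J) = 4*J*b + 4 = 4 + 4*J*b)
x(V) = 1
E = 25
(x(Z(z(R(6, -4), 4), -4)) + E)*6⁴ = (1 + 25)*6⁴ = 26*1296 = 33696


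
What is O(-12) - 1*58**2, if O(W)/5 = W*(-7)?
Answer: -2944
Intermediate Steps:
O(W) = -35*W (O(W) = 5*(W*(-7)) = 5*(-7*W) = -35*W)
O(-12) - 1*58**2 = -35*(-12) - 1*58**2 = 420 - 1*3364 = 420 - 3364 = -2944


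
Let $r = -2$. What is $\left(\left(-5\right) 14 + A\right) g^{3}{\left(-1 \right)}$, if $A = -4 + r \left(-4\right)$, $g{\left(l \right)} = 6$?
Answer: $-14256$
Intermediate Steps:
$A = 4$ ($A = -4 - -8 = -4 + 8 = 4$)
$\left(\left(-5\right) 14 + A\right) g^{3}{\left(-1 \right)} = \left(\left(-5\right) 14 + 4\right) 6^{3} = \left(-70 + 4\right) 216 = \left(-66\right) 216 = -14256$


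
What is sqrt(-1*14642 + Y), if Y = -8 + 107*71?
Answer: I*sqrt(7053) ≈ 83.982*I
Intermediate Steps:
Y = 7589 (Y = -8 + 7597 = 7589)
sqrt(-1*14642 + Y) = sqrt(-1*14642 + 7589) = sqrt(-14642 + 7589) = sqrt(-7053) = I*sqrt(7053)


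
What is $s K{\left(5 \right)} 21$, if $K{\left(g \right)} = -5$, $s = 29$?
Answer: $-3045$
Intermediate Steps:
$s K{\left(5 \right)} 21 = 29 \left(-5\right) 21 = \left(-145\right) 21 = -3045$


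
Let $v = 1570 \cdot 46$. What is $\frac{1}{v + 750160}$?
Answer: $\frac{1}{822380} \approx 1.216 \cdot 10^{-6}$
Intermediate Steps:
$v = 72220$
$\frac{1}{v + 750160} = \frac{1}{72220 + 750160} = \frac{1}{822380}$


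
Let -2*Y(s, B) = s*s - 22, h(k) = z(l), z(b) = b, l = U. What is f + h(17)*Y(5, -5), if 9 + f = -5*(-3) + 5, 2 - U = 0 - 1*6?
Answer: -1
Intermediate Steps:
U = 8 (U = 2 - (0 - 1*6) = 2 - (0 - 6) = 2 - 1*(-6) = 2 + 6 = 8)
l = 8
h(k) = 8
Y(s, B) = 11 - s²/2 (Y(s, B) = -(s*s - 22)/2 = -(s² - 22)/2 = -(-22 + s²)/2 = 11 - s²/2)
f = 11 (f = -9 + (-5*(-3) + 5) = -9 + (15 + 5) = -9 + 20 = 11)
f + h(17)*Y(5, -5) = 11 + 8*(11 - ½*5²) = 11 + 8*(11 - ½*25) = 11 + 8*(11 - 25/2) = 11 + 8*(-3/2) = 11 - 12 = -1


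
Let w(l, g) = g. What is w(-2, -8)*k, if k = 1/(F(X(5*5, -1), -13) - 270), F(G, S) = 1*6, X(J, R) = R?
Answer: 1/33 ≈ 0.030303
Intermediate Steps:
F(G, S) = 6
k = -1/264 (k = 1/(6 - 270) = 1/(-264) = -1/264 ≈ -0.0037879)
w(-2, -8)*k = -8*(-1/264) = 1/33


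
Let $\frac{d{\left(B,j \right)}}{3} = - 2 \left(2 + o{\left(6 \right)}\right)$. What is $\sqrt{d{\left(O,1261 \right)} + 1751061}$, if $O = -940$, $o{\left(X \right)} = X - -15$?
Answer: $3 \sqrt{194547} \approx 1323.2$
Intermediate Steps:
$o{\left(X \right)} = 15 + X$ ($o{\left(X \right)} = X + 15 = 15 + X$)
$d{\left(B,j \right)} = -138$ ($d{\left(B,j \right)} = 3 \left(- 2 \left(2 + \left(15 + 6\right)\right)\right) = 3 \left(- 2 \left(2 + 21\right)\right) = 3 \left(\left(-2\right) 23\right) = 3 \left(-46\right) = -138$)
$\sqrt{d{\left(O,1261 \right)} + 1751061} = \sqrt{-138 + 1751061} = \sqrt{1750923} = 3 \sqrt{194547}$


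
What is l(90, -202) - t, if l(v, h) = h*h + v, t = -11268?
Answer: 52162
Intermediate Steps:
l(v, h) = v + h² (l(v, h) = h² + v = v + h²)
l(90, -202) - t = (90 + (-202)²) - 1*(-11268) = (90 + 40804) + 11268 = 40894 + 11268 = 52162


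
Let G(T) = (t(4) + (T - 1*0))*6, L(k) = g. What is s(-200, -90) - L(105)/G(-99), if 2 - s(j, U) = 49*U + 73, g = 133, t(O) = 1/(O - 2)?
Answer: 2564482/591 ≈ 4339.2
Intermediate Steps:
t(O) = 1/(-2 + O)
L(k) = 133
G(T) = 3 + 6*T (G(T) = (1/(-2 + 4) + (T - 1*0))*6 = (1/2 + (T + 0))*6 = (½ + T)*6 = 3 + 6*T)
s(j, U) = -71 - 49*U (s(j, U) = 2 - (49*U + 73) = 2 - (73 + 49*U) = 2 + (-73 - 49*U) = -71 - 49*U)
s(-200, -90) - L(105)/G(-99) = (-71 - 49*(-90)) - 133/(3 + 6*(-99)) = (-71 + 4410) - 133/(3 - 594) = 4339 - 133/(-591) = 4339 - 133*(-1)/591 = 4339 - 1*(-133/591) = 4339 + 133/591 = 2564482/591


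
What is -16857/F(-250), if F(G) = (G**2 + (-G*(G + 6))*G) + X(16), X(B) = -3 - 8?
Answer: -5619/5104163 ≈ -0.0011009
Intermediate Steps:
X(B) = -11
F(G) = -11 + G**2 - G**2*(6 + G) (F(G) = (G**2 + (-G*(G + 6))*G) - 11 = (G**2 + (-G*(6 + G))*G) - 11 = (G**2 - G**2*(6 + G)) - 11 = -11 + G**2 - G**2*(6 + G))
-16857/F(-250) = -16857/(-11 - 1*(-250)**3 - 5*(-250)**2) = -16857/(-11 - 1*(-15625000) - 5*62500) = -16857/(-11 + 15625000 - 312500) = -16857/15312489 = -16857*1/15312489 = -5619/5104163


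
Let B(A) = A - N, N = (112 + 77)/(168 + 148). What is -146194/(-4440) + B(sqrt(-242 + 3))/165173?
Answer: 238454576701/7242010185 + I*sqrt(239)/165173 ≈ 32.927 + 9.3597e-5*I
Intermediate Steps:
N = 189/316 ≈ 0.59810
B(A) = -189/316 + A (B(A) = A - 1*189/316 = A - 189/316 = -189/316 + A)
-146194/(-4440) + B(sqrt(-242 + 3))/165173 = -146194/(-4440) + (-189/316 + sqrt(-242 + 3))/165173 = -146194*(-1/4440) + (-189/316 + sqrt(-239))*(1/165173) = 73097/2220 + (-189/316 + I*sqrt(239))*(1/165173) = 73097/2220 + (-189/52194668 + I*sqrt(239)/165173) = 238454576701/7242010185 + I*sqrt(239)/165173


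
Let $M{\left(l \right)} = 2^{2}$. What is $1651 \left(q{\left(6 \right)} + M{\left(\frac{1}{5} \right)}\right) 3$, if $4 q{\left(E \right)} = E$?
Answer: $\frac{54483}{2} \approx 27242.0$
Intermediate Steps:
$q{\left(E \right)} = \frac{E}{4}$
$M{\left(l \right)} = 4$
$1651 \left(q{\left(6 \right)} + M{\left(\frac{1}{5} \right)}\right) 3 = 1651 \left(\frac{1}{4} \cdot 6 + 4\right) 3 = 1651 \left(\frac{3}{2} + 4\right) 3 = 1651 \cdot \frac{11}{2} \cdot 3 = 1651 \cdot \frac{33}{2} = \frac{54483}{2}$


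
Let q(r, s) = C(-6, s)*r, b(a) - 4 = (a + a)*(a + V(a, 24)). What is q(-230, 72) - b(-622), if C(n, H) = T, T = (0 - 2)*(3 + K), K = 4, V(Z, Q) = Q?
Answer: -740696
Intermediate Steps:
b(a) = 4 + 2*a*(24 + a) (b(a) = 4 + (a + a)*(a + 24) = 4 + (2*a)*(24 + a) = 4 + 2*a*(24 + a))
T = -14 (T = (0 - 2)*(3 + 4) = -2*7 = -14)
C(n, H) = -14
q(r, s) = -14*r
q(-230, 72) - b(-622) = -14*(-230) - (4 + 2*(-622)² + 48*(-622)) = 3220 - (4 + 2*386884 - 29856) = 3220 - (4 + 773768 - 29856) = 3220 - 1*743916 = 3220 - 743916 = -740696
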